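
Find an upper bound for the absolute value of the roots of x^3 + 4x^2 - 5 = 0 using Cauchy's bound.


Cauchy's bound: all roots r satisfy |r| <= 1 + max(|a_i/a_n|) for i = 0,...,n-1
where a_n is the leading coefficient.

Coefficients: [1, 4, 0, -5]
Leading coefficient a_n = 1
Ratios |a_i/a_n|: 4, 0, 5
Maximum ratio: 5
Cauchy's bound: |r| <= 1 + 5 = 6

Upper bound = 6


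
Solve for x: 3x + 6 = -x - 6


Starting with: 3x + 6 = -x - 6
Move all x terms to left: (3 + 1)x = -6 - 6
Simplify: 4x = -12
Divide both sides by 4: x = -3

x = -3


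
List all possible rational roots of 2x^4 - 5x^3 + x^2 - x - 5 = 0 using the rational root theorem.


Rational root theorem: possible roots are ±p/q where:
  p divides the constant term (-5): p ∈ {1, 5}
  q divides the leading coefficient (2): q ∈ {1, 2}

All possible rational roots: -5, -5/2, -1, -1/2, 1/2, 1, 5/2, 5

-5, -5/2, -1, -1/2, 1/2, 1, 5/2, 5


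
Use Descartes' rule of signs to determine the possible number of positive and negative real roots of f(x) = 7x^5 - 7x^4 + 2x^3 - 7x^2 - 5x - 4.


Descartes' rule of signs:

For positive roots, count sign changes in f(x) = 7x^5 - 7x^4 + 2x^3 - 7x^2 - 5x - 4:
Signs of coefficients: +, -, +, -, -, -
Number of sign changes: 3
Possible positive real roots: 3, 1

For negative roots, examine f(-x) = -7x^5 - 7x^4 - 2x^3 - 7x^2 + 5x - 4:
Signs of coefficients: -, -, -, -, +, -
Number of sign changes: 2
Possible negative real roots: 2, 0

Positive roots: 3 or 1; Negative roots: 2 or 0


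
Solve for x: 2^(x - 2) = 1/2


Express both sides with the same base.
1/2 = 2^(-1)
Since the bases match, equate exponents: x - 2 = -1
So x = -1 - (-2) = 1

x = 1


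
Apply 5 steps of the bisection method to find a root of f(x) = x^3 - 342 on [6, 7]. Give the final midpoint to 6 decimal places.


f(x) = x^3 - 342
f(6) = -126 < 0
f(7) = 1 > 0

Step 1: midpoint = (6.000000 + 7.000000)/2 = 6.500000
  f(6.500000) = -67.375000
  f(mid) < 0, so root is in [6.500000, 7.000000]

Step 2: midpoint = (6.500000 + 7.000000)/2 = 6.750000
  f(6.750000) = -34.453125
  f(mid) < 0, so root is in [6.750000, 7.000000]

Step 3: midpoint = (6.750000 + 7.000000)/2 = 6.875000
  f(6.875000) = -17.048828
  f(mid) < 0, so root is in [6.875000, 7.000000]

Step 4: midpoint = (6.875000 + 7.000000)/2 = 6.937500
  f(6.937500) = -8.105713
  f(mid) < 0, so root is in [6.937500, 7.000000]

Step 5: midpoint = (6.937500 + 7.000000)/2 = 6.968750
  f(6.968750) = -3.573273
  f(mid) < 0, so root is in [6.968750, 7.000000]

midpoint = 6.968750


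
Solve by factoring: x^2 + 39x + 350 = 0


We need two numbers that multiply to 350 and add to 39.
Those numbers are 25 and 14 (since 25 * 14 = 350 and 25 + 14 = 39).
So x^2 + 39x + 350 = (x + 25)(x + 14) = 0
Setting each factor to zero: x = -25 or x = -14

x = -25, x = -14


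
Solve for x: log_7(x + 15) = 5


Convert to exponential form: x + 15 = 7^5 = 16807
x = 16807 - 15 = 16792
Check: log_7(16792 + 15) = log_7(16807) = log_7(16807) = 5 ✓

x = 16792


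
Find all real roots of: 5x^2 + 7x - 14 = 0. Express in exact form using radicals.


Using the quadratic formula: x = (-b ± sqrt(b^2 - 4ac)) / (2a)
Here a = 5, b = 7, c = -14
Discriminant = b^2 - 4ac = 7^2 - 4(5)(-14) = 49 + 280 = 329
Since discriminant = 329 > 0, there are two real roots.
x = (-7 ± sqrt(329)) / 10
Numerically: x ≈ 1.1138 or x ≈ -2.5138

x = (-7 + sqrt(329)) / 10 or x = (-7 - sqrt(329)) / 10


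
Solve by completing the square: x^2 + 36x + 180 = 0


Start: x^2 + 36x + 180 = 0
Move constant: x^2 + 36x = -180
Half of 36 is 18, squared is 324
Add 324 to both sides: x^2 + 36x + 324 = 144
(x + 18)^2 = 144
x + 18 = ±12
x = -18 + 12 = -6 or x = -18 - 12 = -30

x = -30, x = -6


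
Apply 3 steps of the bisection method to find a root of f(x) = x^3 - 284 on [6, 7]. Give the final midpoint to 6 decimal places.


f(x) = x^3 - 284
f(6) = -68 < 0
f(7) = 59 > 0

Step 1: midpoint = (6.000000 + 7.000000)/2 = 6.500000
  f(6.500000) = -9.375000
  f(mid) < 0, so root is in [6.500000, 7.000000]

Step 2: midpoint = (6.500000 + 7.000000)/2 = 6.750000
  f(6.750000) = 23.546875
  f(mid) > 0, so root is in [6.500000, 6.750000]

Step 3: midpoint = (6.500000 + 6.750000)/2 = 6.625000
  f(6.625000) = 6.775391
  f(mid) > 0, so root is in [6.500000, 6.625000]

midpoint = 6.625000


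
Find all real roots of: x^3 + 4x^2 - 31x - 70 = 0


Let p(x) = x^3 + 4x^2 - 31x - 70. By the rational root theorem (leading coefficient 1), any rational root is an integer divisor of 70: try ±1, ±2, ... in turn.
Test x = 1: value = -96 ≠ 0.
Test x = -1: value = -36 ≠ 0.
Test x = 2: value = -108 ≠ 0.
Test x = -2: value = 0 ✓, so (x + 2) is a factor.
Synthetic division by (x + 2): bring down 1; 1(-2) + 4 = 2; 2(-2) - 31 = -35; (-35)(-2) - 70 = 0 → quotient x^2 + 2x - 35, remainder 0.
Solve the quadratic x^2 + 2x - 35 = 0: discriminant = 2^2 - 4(1)(-35) = 4 + 140 = 144.
sqrt(144) = 12, so x = (-2 ± 12)/2: x = 5 or x = -7.

x = -7, x = -2, x = 5


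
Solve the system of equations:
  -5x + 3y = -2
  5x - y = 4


Using Cramer's rule:
Determinant D = (-5)(-1) - (5)(3) = 5 - 15 = -10
Dx = (-2)(-1) - (4)(3) = 2 - 12 = -10
Dy = (-5)(4) - (5)(-2) = -20 + 10 = -10
x = Dx/D = -10/-10 = 1
y = Dy/D = -10/-10 = 1

x = 1, y = 1


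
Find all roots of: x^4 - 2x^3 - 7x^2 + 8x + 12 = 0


Let p(x) = x^4 - 2x^3 - 7x^2 + 8x + 12. By the rational root theorem (leading coefficient 1), any rational root is an integer divisor of 12: try ±1, ±2, ... in turn.
Test x = 1: value = 12 ≠ 0.
Test x = -1: value = 0 ✓, so (x + 1) is a factor.
Synthetic division by (x + 1): bring down 1; 1(-1) - 2 = -3; (-3)(-1) - 7 = -4; (-4)(-1) + 8 = 12; 12(-1) + 12 = 0 → quotient x^3 - 3x^2 - 4x + 12, remainder 0.
Continue with the quotient x^3 - 3x^2 - 4x + 12 (candidates must divide 12; re-test x = -1 first in case it repeats).
Test x = -1: value = 12 ≠ 0.
Test x = 2: value = 0 ✓, so (x - 2) is a factor.
Synthetic division by (x - 2): bring down 1; 1(2) - 3 = -1; (-1)(2) - 4 = -6; (-6)(2) + 12 = 0 → quotient x^2 - x - 6, remainder 0.
Solve the quadratic x^2 - x - 6 = 0: discriminant = (-1)^2 - 4(1)(-6) = 1 + 24 = 25.
sqrt(25) = 5, so x = (1 ± 5)/2: x = 3 or x = -2.
Collecting all roots found:

x = -2, x = -1, x = 2, x = 3


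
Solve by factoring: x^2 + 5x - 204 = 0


We need two numbers that multiply to -204 and add to 5.
Those numbers are 17 and -12 (since 17 * (-12) = -204 and 17 + (-12) = 5).
So x^2 + 5x - 204 = (x + 17)(x - 12) = 0
Setting each factor to zero: x = -17 or x = 12

x = -17, x = 12


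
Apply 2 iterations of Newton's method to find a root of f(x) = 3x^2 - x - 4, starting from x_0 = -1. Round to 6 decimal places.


Newton's method: x_(n+1) = x_n - f(x_n)/f'(x_n)
f(x) = 3x^2 - x - 4
f'(x) = 6x - 1

Iteration 1:
  f(-1.000000) = 0.000000
  f'(-1.000000) = -7.000000
  x_1 = -1.000000 - (0.000000)/(-7.000000) = -1.000000

Iteration 2:
  f(-1.000000) = 0.000000
  f'(-1.000000) = -7.000000
  x_2 = -1.000000 - (0.000000)/(-7.000000) = -1.000000

x_2 = -1.000000


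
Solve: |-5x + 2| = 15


An absolute value equation |expr| = 15 gives two cases:
Case 1: -5x + 2 = 15
  -5x = 13, so x = -13/5
Case 2: -5x + 2 = -15
  -5x = -17, so x = 17/5

x = -13/5, x = 17/5


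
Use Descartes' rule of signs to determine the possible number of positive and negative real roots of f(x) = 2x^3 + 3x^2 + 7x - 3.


Descartes' rule of signs:

For positive roots, count sign changes in f(x) = 2x^3 + 3x^2 + 7x - 3:
Signs of coefficients: +, +, +, -
Number of sign changes: 1
Possible positive real roots: 1

For negative roots, examine f(-x) = -2x^3 + 3x^2 - 7x - 3:
Signs of coefficients: -, +, -, -
Number of sign changes: 2
Possible negative real roots: 2, 0

Positive roots: 1; Negative roots: 2 or 0


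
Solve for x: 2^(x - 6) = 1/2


Express both sides with the same base.
1/2 = 2^(-1)
Since the bases match, equate exponents: x - 6 = -1
So x = -1 - (-6) = 5

x = 5


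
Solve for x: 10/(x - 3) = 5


Multiply both sides by (x - 3): 10 = 5(x - 3)
Distribute: 10 = 5x - 15
5x = 10 + 15 = 25
x = 5

x = 5


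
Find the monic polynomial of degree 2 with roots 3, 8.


A monic polynomial with roots 3, 8 is:
p(x) = (x - 3)(x - 8)
After multiplying by (x - 3): x - 3
After multiplying by (x - 8): x^2 - 11x + 24

x^2 - 11x + 24


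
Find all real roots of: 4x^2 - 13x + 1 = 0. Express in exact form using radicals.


Using the quadratic formula: x = (-b ± sqrt(b^2 - 4ac)) / (2a)
Here a = 4, b = -13, c = 1
Discriminant = b^2 - 4ac = (-13)^2 - 4(4)(1) = 169 - 16 = 153
Since discriminant = 153 > 0, there are two real roots.
x = (13 ± 3*sqrt(17)) / 8
Numerically: x ≈ 3.1712 or x ≈ 0.0788

x = (13 + 3*sqrt(17)) / 8 or x = (13 - 3*sqrt(17)) / 8


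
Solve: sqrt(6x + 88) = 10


Square both sides: 6x + 88 = 10^2 = 100
6x = 100 - 88 = 12
x = 2
Check: sqrt(6*2 + 88) = sqrt(100) = 10 ✓

x = 2


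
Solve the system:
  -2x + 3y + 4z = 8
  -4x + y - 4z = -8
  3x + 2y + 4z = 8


Using Cramer's rule. Expand each determinant along the first row.
D  = (-2)*[1*4 - (-4)*2] - 3*[(-4)*4 - (-4)*3] + 4*[(-4)*2 - 1*3]
  = (-2)*(12) - 3*(-4) + 4*(-11) = -56
Dx = 8*[1*4 - (-4)*2] - 3*[(-8)*4 - (-4)*8] + 4*[(-8)*2 - 1*8]
  = 8*(12) - 3*(0) + 4*(-24) = 0
Dy = (-2)*[(-8)*4 - (-4)*8] - 8*[(-4)*4 - (-4)*3] + 4*[(-4)*8 - (-8)*3]
  = (-2)*(0) - 8*(-4) + 4*(-8) = 0
Dz = (-2)*[1*8 - (-8)*2] - 3*[(-4)*8 - (-8)*3] + 8*[(-4)*2 - 1*3]
  = (-2)*(24) - 3*(-8) + 8*(-11) = -112
x = Dx/D = 0/-56 = 0, y = Dy/D = 0/-56 = 0, z = Dz/D = -112/-56 = 2
Check eq1: (-2)(0) + (3)(0) + (4)(2) = 8 = 8 ✓
Check eq2: (-4)(0) + (1)(0) + (-4)(2) = -8 = -8 ✓
Check eq3: (3)(0) + (2)(0) + (4)(2) = 8 = 8 ✓

x = 0, y = 0, z = 2


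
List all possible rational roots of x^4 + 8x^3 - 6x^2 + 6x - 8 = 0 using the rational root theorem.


Rational root theorem: possible roots are ±p/q where:
  p divides the constant term (-8): p ∈ {1, 2, 4, 8}
  q divides the leading coefficient (1): q ∈ {1}

All possible rational roots: -8, -4, -2, -1, 1, 2, 4, 8

-8, -4, -2, -1, 1, 2, 4, 8


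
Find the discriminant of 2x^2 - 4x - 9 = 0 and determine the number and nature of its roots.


For ax^2 + bx + c = 0, discriminant D = b^2 - 4ac
Here a = 2, b = -4, c = -9
D = (-4)^2 - 4(2)(-9) = 16 + 72 = 88

D = 88 > 0 but not a perfect square
The equation has 2 distinct real irrational roots.

Discriminant = 88, 2 distinct real irrational roots


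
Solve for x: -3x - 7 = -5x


Starting with: -3x - 7 = -5x
Move all x terms to left: (-3 + 5)x = 0 + 7
Simplify: 2x = 7
Divide both sides by 2: x = 7/2

x = 7/2


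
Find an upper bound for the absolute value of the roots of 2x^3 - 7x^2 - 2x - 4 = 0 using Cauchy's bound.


Cauchy's bound: all roots r satisfy |r| <= 1 + max(|a_i/a_n|) for i = 0,...,n-1
where a_n is the leading coefficient.

Coefficients: [2, -7, -2, -4]
Leading coefficient a_n = 2
Ratios |a_i/a_n|: 7/2, 1, 2
Maximum ratio: 7/2
Cauchy's bound: |r| <= 1 + 7/2 = 9/2

Upper bound = 9/2


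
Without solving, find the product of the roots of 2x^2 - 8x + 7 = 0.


By Vieta's formulas for ax^2 + bx + c = 0:
  Sum of roots = -b/a
  Product of roots = c/a

Here a = 2, b = -8, c = 7
Sum = -(-8)/2 = 4
Product = 7/2 = 7/2

Product = 7/2


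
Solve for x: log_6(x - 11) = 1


Convert to exponential form: x - 11 = 6^1 = 6
x = 6 + 11 = 17
Check: log_6(17 - 11) = log_6(6) = log_6(6) = 1 ✓

x = 17


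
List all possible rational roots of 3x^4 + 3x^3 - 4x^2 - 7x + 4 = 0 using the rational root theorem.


Rational root theorem: possible roots are ±p/q where:
  p divides the constant term (4): p ∈ {1, 2, 4}
  q divides the leading coefficient (3): q ∈ {1, 3}

All possible rational roots: -4, -2, -4/3, -1, -2/3, -1/3, 1/3, 2/3, 1, 4/3, 2, 4

-4, -2, -4/3, -1, -2/3, -1/3, 1/3, 2/3, 1, 4/3, 2, 4


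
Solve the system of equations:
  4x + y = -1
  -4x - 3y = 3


Using Cramer's rule:
Determinant D = (4)(-3) - (-4)(1) = -12 + 4 = -8
Dx = (-1)(-3) - (3)(1) = 3 - 3 = 0
Dy = (4)(3) - (-4)(-1) = 12 - 4 = 8
x = Dx/D = 0/-8 = 0
y = Dy/D = 8/-8 = -1

x = 0, y = -1


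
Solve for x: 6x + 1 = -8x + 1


Starting with: 6x + 1 = -8x + 1
Move all x terms to left: (6 + 8)x = 1 - 1
Simplify: 14x = 0
Divide both sides by 14: x = 0

x = 0


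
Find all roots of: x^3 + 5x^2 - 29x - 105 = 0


Let p(x) = x^3 + 5x^2 - 29x - 105. By the rational root theorem (leading coefficient 1), any rational root is an integer divisor of 105: try ±1, ±2, ... in turn.
Test x = 1: value = -128 ≠ 0.
Test x = -1: value = -72 ≠ 0.
Test x = 3: value = -120 ≠ 0.
Test x = -3: value = 0 ✓, so (x + 3) is a factor.
Synthetic division by (x + 3): bring down 1; 1(-3) + 5 = 2; 2(-3) - 29 = -35; (-35)(-3) - 105 = 0 → quotient x^2 + 2x - 35, remainder 0.
Solve the quadratic x^2 + 2x - 35 = 0: discriminant = 2^2 - 4(1)(-35) = 4 + 140 = 144.
sqrt(144) = 12, so x = (-2 ± 12)/2: x = 5 or x = -7.
Collecting all roots found:

x = -7, x = -3, x = 5


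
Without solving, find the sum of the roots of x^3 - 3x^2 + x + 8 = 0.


By Vieta's formulas for x^3 + bx^2 + cx + d = 0:
  r1 + r2 + r3 = -b/a = 3
  r1*r2 + r1*r3 + r2*r3 = c/a = 1
  r1*r2*r3 = -d/a = -8


Sum = 3


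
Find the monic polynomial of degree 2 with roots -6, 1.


A monic polynomial with roots -6, 1 is:
p(x) = (x + 6)(x - 1)
After multiplying by (x + 6): x + 6
After multiplying by (x - 1): x^2 + 5x - 6

x^2 + 5x - 6


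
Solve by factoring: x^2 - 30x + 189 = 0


We need two numbers that multiply to 189 and add to -30.
Those numbers are -21 and -9 (since (-21) * (-9) = 189 and (-21) + (-9) = -30).
So x^2 - 30x + 189 = (x - 21)(x - 9) = 0
Setting each factor to zero: x = 21 or x = 9

x = 9, x = 21


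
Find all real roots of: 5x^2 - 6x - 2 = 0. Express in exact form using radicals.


Using the quadratic formula: x = (-b ± sqrt(b^2 - 4ac)) / (2a)
Here a = 5, b = -6, c = -2
Discriminant = b^2 - 4ac = (-6)^2 - 4(5)(-2) = 36 + 40 = 76
Since discriminant = 76 > 0, there are two real roots.
x = (6 ± 2*sqrt(19)) / 10
Simplifying: x = (3 ± sqrt(19)) / 5
Numerically: x ≈ 1.4718 or x ≈ -0.2718

x = (3 + sqrt(19)) / 5 or x = (3 - sqrt(19)) / 5


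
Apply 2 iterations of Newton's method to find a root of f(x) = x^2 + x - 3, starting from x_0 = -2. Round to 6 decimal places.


Newton's method: x_(n+1) = x_n - f(x_n)/f'(x_n)
f(x) = x^2 + x - 3
f'(x) = 2x + 1

Iteration 1:
  f(-2.000000) = -1.000000
  f'(-2.000000) = -3.000000
  x_1 = -2.000000 - (-1.000000)/(-3.000000) = -2.333333

Iteration 2:
  f(-2.333333) = 0.111111
  f'(-2.333333) = -3.666667
  x_2 = -2.333333 - (0.111111)/(-3.666667) = -2.303030

x_2 = -2.303030


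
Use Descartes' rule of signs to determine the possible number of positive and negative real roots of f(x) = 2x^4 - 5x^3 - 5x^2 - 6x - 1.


Descartes' rule of signs:

For positive roots, count sign changes in f(x) = 2x^4 - 5x^3 - 5x^2 - 6x - 1:
Signs of coefficients: +, -, -, -, -
Number of sign changes: 1
Possible positive real roots: 1

For negative roots, examine f(-x) = 2x^4 + 5x^3 - 5x^2 + 6x - 1:
Signs of coefficients: +, +, -, +, -
Number of sign changes: 3
Possible negative real roots: 3, 1

Positive roots: 1; Negative roots: 3 or 1


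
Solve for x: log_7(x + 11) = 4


Convert to exponential form: x + 11 = 7^4 = 2401
x = 2401 - 11 = 2390
Check: log_7(2390 + 11) = log_7(2401) = log_7(2401) = 4 ✓

x = 2390


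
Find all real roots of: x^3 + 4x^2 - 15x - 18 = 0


Let p(x) = x^3 + 4x^2 - 15x - 18. By the rational root theorem (leading coefficient 1), any rational root is an integer divisor of 18: try ±1, ±2, ... in turn.
Test x = 1: value = -28 ≠ 0.
Test x = -1: value = 0 ✓, so (x + 1) is a factor.
Synthetic division by (x + 1): bring down 1; 1(-1) + 4 = 3; 3(-1) - 15 = -18; (-18)(-1) - 18 = 0 → quotient x^2 + 3x - 18, remainder 0.
Solve the quadratic x^2 + 3x - 18 = 0: discriminant = 3^2 - 4(1)(-18) = 9 + 72 = 81.
sqrt(81) = 9, so x = (-3 ± 9)/2: x = 3 or x = -6.

x = -6, x = -1, x = 3


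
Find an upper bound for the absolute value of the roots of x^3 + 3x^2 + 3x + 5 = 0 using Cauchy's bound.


Cauchy's bound: all roots r satisfy |r| <= 1 + max(|a_i/a_n|) for i = 0,...,n-1
where a_n is the leading coefficient.

Coefficients: [1, 3, 3, 5]
Leading coefficient a_n = 1
Ratios |a_i/a_n|: 3, 3, 5
Maximum ratio: 5
Cauchy's bound: |r| <= 1 + 5 = 6

Upper bound = 6


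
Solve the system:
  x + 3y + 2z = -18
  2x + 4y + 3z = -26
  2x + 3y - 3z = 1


Using Cramer's rule. Expand each determinant along the first row.
D  = 1*[4*(-3) - 3*3] - 3*[2*(-3) - 3*2] + 2*[2*3 - 4*2]
  = 1*(-21) - 3*(-12) + 2*(-2) = 11
Dx = (-18)*[4*(-3) - 3*3] - 3*[(-26)*(-3) - 3*1] + 2*[(-26)*3 - 4*1]
  = (-18)*(-21) - 3*(75) + 2*(-82) = -11
Dy = 1*[(-26)*(-3) - 3*1] - (-18)*[2*(-3) - 3*2] + 2*[2*1 - (-26)*2]
  = 1*(75) - (-18)*(-12) + 2*(54) = -33
Dz = 1*[4*1 - (-26)*3] - 3*[2*1 - (-26)*2] + (-18)*[2*3 - 4*2]
  = 1*(82) - 3*(54) + (-18)*(-2) = -44
x = Dx/D = -11/11 = -1, y = Dy/D = -33/11 = -3, z = Dz/D = -44/11 = -4
Check eq1: (1)(-1) + (3)(-3) + (2)(-4) = -18 = -18 ✓
Check eq2: (2)(-1) + (4)(-3) + (3)(-4) = -26 = -26 ✓
Check eq3: (2)(-1) + (3)(-3) + (-3)(-4) = 1 = 1 ✓

x = -1, y = -3, z = -4


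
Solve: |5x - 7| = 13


An absolute value equation |expr| = 13 gives two cases:
Case 1: 5x - 7 = 13
  5x = 20, so x = 4
Case 2: 5x - 7 = -13
  5x = -6, so x = -6/5

x = -6/5, x = 4


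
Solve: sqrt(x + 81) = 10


Square both sides: x + 81 = 10^2 = 100
x = 100 - 81 = 19
x = 19
Check: sqrt(1*19 + 81) = sqrt(100) = 10 ✓

x = 19


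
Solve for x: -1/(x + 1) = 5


Multiply both sides by (x + 1): -1 = 5(x + 1)
Distribute: -1 = 5x + 5
5x = -1 - 5 = -6
x = -6/5

x = -6/5


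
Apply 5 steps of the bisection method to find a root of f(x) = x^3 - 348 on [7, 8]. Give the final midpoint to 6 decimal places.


f(x) = x^3 - 348
f(7) = -5 < 0
f(8) = 164 > 0

Step 1: midpoint = (7.000000 + 8.000000)/2 = 7.500000
  f(7.500000) = 73.875000
  f(mid) > 0, so root is in [7.000000, 7.500000]

Step 2: midpoint = (7.000000 + 7.500000)/2 = 7.250000
  f(7.250000) = 33.078125
  f(mid) > 0, so root is in [7.000000, 7.250000]

Step 3: midpoint = (7.000000 + 7.250000)/2 = 7.125000
  f(7.125000) = 13.705078
  f(mid) > 0, so root is in [7.000000, 7.125000]

Step 4: midpoint = (7.000000 + 7.125000)/2 = 7.062500
  f(7.062500) = 4.269775
  f(mid) > 0, so root is in [7.000000, 7.062500]

Step 5: midpoint = (7.000000 + 7.062500)/2 = 7.031250
  f(7.031250) = -0.385712
  f(mid) < 0, so root is in [7.031250, 7.062500]

midpoint = 7.031250


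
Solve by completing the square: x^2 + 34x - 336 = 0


Start: x^2 + 34x - 336 = 0
Move constant: x^2 + 34x = 336
Half of 34 is 17, squared is 289
Add 289 to both sides: x^2 + 34x + 289 = 625
(x + 17)^2 = 625
x + 17 = ±25
x = -17 + 25 = 8 or x = -17 - 25 = -42

x = -42, x = 8


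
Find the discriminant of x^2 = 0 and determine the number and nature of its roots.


For ax^2 + bx + c = 0, discriminant D = b^2 - 4ac
Here a = 1, b = 0, c = 0
D = (0)^2 - 4(1)(0) = 0 - 0 = 0

D = 0
The equation has exactly 1 real root (a repeated/double root).

Discriminant = 0, 1 repeated real root


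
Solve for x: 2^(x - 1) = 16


Express both sides with the same base.
16 = 2^4
Since the bases match, equate exponents: x - 1 = 4
So x = 4 - (-1) = 5

x = 5


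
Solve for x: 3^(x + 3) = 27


Express both sides with the same base.
27 = 3^3
Since the bases match, equate exponents: x + 3 = 3
So x = 3 - (3) = 0

x = 0


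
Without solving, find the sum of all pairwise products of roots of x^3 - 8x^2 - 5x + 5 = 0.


By Vieta's formulas for x^3 + bx^2 + cx + d = 0:
  r1 + r2 + r3 = -b/a = 8
  r1*r2 + r1*r3 + r2*r3 = c/a = -5
  r1*r2*r3 = -d/a = -5


Sum of pairwise products = -5


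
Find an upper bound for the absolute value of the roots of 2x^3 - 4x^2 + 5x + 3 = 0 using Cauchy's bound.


Cauchy's bound: all roots r satisfy |r| <= 1 + max(|a_i/a_n|) for i = 0,...,n-1
where a_n is the leading coefficient.

Coefficients: [2, -4, 5, 3]
Leading coefficient a_n = 2
Ratios |a_i/a_n|: 2, 5/2, 3/2
Maximum ratio: 5/2
Cauchy's bound: |r| <= 1 + 5/2 = 7/2

Upper bound = 7/2


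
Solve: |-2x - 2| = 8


An absolute value equation |expr| = 8 gives two cases:
Case 1: -2x - 2 = 8
  -2x = 10, so x = -5
Case 2: -2x - 2 = -8
  -2x = -6, so x = 3

x = -5, x = 3


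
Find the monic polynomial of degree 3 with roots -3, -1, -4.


A monic polynomial with roots -3, -1, -4 is:
p(x) = (x + 3)(x + 1)(x + 4)
After multiplying by (x + 3): x + 3
After multiplying by (x + 1): x^2 + 4x + 3
After multiplying by (x + 4): x^3 + 8x^2 + 19x + 12

x^3 + 8x^2 + 19x + 12


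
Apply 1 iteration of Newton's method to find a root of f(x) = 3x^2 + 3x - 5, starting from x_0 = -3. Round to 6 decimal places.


Newton's method: x_(n+1) = x_n - f(x_n)/f'(x_n)
f(x) = 3x^2 + 3x - 5
f'(x) = 6x + 3

Iteration 1:
  f(-3.000000) = 13.000000
  f'(-3.000000) = -15.000000
  x_1 = -3.000000 - (13.000000)/(-15.000000) = -2.133333

x_1 = -2.133333


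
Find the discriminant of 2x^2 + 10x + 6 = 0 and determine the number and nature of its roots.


For ax^2 + bx + c = 0, discriminant D = b^2 - 4ac
Here a = 2, b = 10, c = 6
D = (10)^2 - 4(2)(6) = 100 - 48 = 52

D = 52 > 0 but not a perfect square
The equation has 2 distinct real irrational roots.

Discriminant = 52, 2 distinct real irrational roots


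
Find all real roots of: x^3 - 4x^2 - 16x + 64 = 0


Let p(x) = x^3 - 4x^2 - 16x + 64. By the rational root theorem (leading coefficient 1), any rational root is an integer divisor of 64: try ±1, ±2, ... in turn.
Test x = 1: value = 45 ≠ 0.
Test x = -1: value = 75 ≠ 0.
Test x = 2: value = 24 ≠ 0.
Test x = -2: value = 72 ≠ 0.
Test x = 4: value = 0 ✓, so (x - 4) is a factor.
Synthetic division by (x - 4): bring down 1; 1(4) - 4 = 0; 0(4) - 16 = -16; (-16)(4) + 64 = 0 → quotient x^2 - 16, remainder 0.
Solve the quadratic x^2 - 16 = 0: discriminant = 0^2 - 4(1)(-16) = 0 + 64 = 64.
sqrt(64) = 8, so x = (0 ± 8)/2: x = 4 or x = -4.

x = -4, x = 4 (multiplicity 2)


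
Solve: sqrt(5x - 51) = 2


Square both sides: 5x - 51 = 2^2 = 4
5x = 4 + 51 = 55
x = 11
Check: sqrt(5*11 - 51) = sqrt(4) = 2 ✓

x = 11


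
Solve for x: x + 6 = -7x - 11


Starting with: x + 6 = -7x - 11
Move all x terms to left: (1 + 7)x = -11 - 6
Simplify: 8x = -17
Divide both sides by 8: x = -17/8

x = -17/8


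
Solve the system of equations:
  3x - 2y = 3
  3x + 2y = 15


Using Cramer's rule:
Determinant D = (3)(2) - (3)(-2) = 6 + 6 = 12
Dx = (3)(2) - (15)(-2) = 6 + 30 = 36
Dy = (3)(15) - (3)(3) = 45 - 9 = 36
x = Dx/D = 36/12 = 3
y = Dy/D = 36/12 = 3

x = 3, y = 3


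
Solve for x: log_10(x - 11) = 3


Convert to exponential form: x - 11 = 10^3 = 1000
x = 1000 + 11 = 1011
Check: log_10(1011 - 11) = log_10(1000) = log_10(1000) = 3 ✓

x = 1011


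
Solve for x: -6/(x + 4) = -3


Multiply both sides by (x + 4): -6 = -3(x + 4)
Distribute: -6 = -3x - 12
-3x = -6 + 12 = 6
x = -2

x = -2


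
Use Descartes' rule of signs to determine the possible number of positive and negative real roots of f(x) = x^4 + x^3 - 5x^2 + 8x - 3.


Descartes' rule of signs:

For positive roots, count sign changes in f(x) = x^4 + x^3 - 5x^2 + 8x - 3:
Signs of coefficients: +, +, -, +, -
Number of sign changes: 3
Possible positive real roots: 3, 1

For negative roots, examine f(-x) = x^4 - x^3 - 5x^2 - 8x - 3:
Signs of coefficients: +, -, -, -, -
Number of sign changes: 1
Possible negative real roots: 1

Positive roots: 3 or 1; Negative roots: 1


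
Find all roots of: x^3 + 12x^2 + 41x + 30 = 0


Let p(x) = x^3 + 12x^2 + 41x + 30. By the rational root theorem (leading coefficient 1), any rational root is an integer divisor of 30: try ±1, ±2, ... in turn.
Test x = 1: value = 84 ≠ 0.
Test x = -1: value = 0 ✓, so (x + 1) is a factor.
Synthetic division by (x + 1): bring down 1; 1(-1) + 12 = 11; 11(-1) + 41 = 30; 30(-1) + 30 = 0 → quotient x^2 + 11x + 30, remainder 0.
Solve the quadratic x^2 + 11x + 30 = 0: discriminant = 11^2 - 4(1)(30) = 121 - 120 = 1.
sqrt(1) = 1, so x = (-11 ± 1)/2: x = -5 or x = -6.
Collecting all roots found:

x = -6, x = -5, x = -1


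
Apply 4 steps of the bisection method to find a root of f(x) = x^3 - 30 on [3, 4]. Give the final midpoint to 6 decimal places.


f(x) = x^3 - 30
f(3) = -3 < 0
f(4) = 34 > 0

Step 1: midpoint = (3.000000 + 4.000000)/2 = 3.500000
  f(3.500000) = 12.875000
  f(mid) > 0, so root is in [3.000000, 3.500000]

Step 2: midpoint = (3.000000 + 3.500000)/2 = 3.250000
  f(3.250000) = 4.328125
  f(mid) > 0, so root is in [3.000000, 3.250000]

Step 3: midpoint = (3.000000 + 3.250000)/2 = 3.125000
  f(3.125000) = 0.517578
  f(mid) > 0, so root is in [3.000000, 3.125000]

Step 4: midpoint = (3.000000 + 3.125000)/2 = 3.062500
  f(3.062500) = -1.277100
  f(mid) < 0, so root is in [3.062500, 3.125000]

midpoint = 3.062500


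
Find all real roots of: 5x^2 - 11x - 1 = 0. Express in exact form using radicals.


Using the quadratic formula: x = (-b ± sqrt(b^2 - 4ac)) / (2a)
Here a = 5, b = -11, c = -1
Discriminant = b^2 - 4ac = (-11)^2 - 4(5)(-1) = 121 + 20 = 141
Since discriminant = 141 > 0, there are two real roots.
x = (11 ± sqrt(141)) / 10
Numerically: x ≈ 2.2874 or x ≈ -0.0874

x = (11 + sqrt(141)) / 10 or x = (11 - sqrt(141)) / 10


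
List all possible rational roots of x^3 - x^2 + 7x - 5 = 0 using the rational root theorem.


Rational root theorem: possible roots are ±p/q where:
  p divides the constant term (-5): p ∈ {1, 5}
  q divides the leading coefficient (1): q ∈ {1}

All possible rational roots: -5, -1, 1, 5

-5, -1, 1, 5


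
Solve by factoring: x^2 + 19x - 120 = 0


We need two numbers that multiply to -120 and add to 19.
Those numbers are -5 and 24 (since (-5) * 24 = -120 and (-5) + 24 = 19).
So x^2 + 19x - 120 = (x - 5)(x + 24) = 0
Setting each factor to zero: x = 5 or x = -24

x = -24, x = 5


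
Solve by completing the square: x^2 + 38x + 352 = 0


Start: x^2 + 38x + 352 = 0
Move constant: x^2 + 38x = -352
Half of 38 is 19, squared is 361
Add 361 to both sides: x^2 + 38x + 361 = 9
(x + 19)^2 = 9
x + 19 = ±3
x = -19 + 3 = -16 or x = -19 - 3 = -22

x = -22, x = -16


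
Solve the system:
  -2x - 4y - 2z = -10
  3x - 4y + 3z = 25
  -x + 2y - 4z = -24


Using Cramer's rule. Expand each determinant along the first row.
D  = (-2)*[(-4)*(-4) - 3*2] - (-4)*[3*(-4) - 3*(-1)] + (-2)*[3*2 - (-4)*(-1)]
  = (-2)*(10) - (-4)*(-9) + (-2)*(2) = -60
Dx = (-10)*[(-4)*(-4) - 3*2] - (-4)*[25*(-4) - 3*(-24)] + (-2)*[25*2 - (-4)*(-24)]
  = (-10)*(10) - (-4)*(-28) + (-2)*(-46) = -120
Dy = (-2)*[25*(-4) - 3*(-24)] - (-10)*[3*(-4) - 3*(-1)] + (-2)*[3*(-24) - 25*(-1)]
  = (-2)*(-28) - (-10)*(-9) + (-2)*(-47) = 60
Dz = (-2)*[(-4)*(-24) - 25*2] - (-4)*[3*(-24) - 25*(-1)] + (-10)*[3*2 - (-4)*(-1)]
  = (-2)*(46) - (-4)*(-47) + (-10)*(2) = -300
x = Dx/D = -120/-60 = 2, y = Dy/D = 60/-60 = -1, z = Dz/D = -300/-60 = 5
Check eq1: (-2)(2) + (-4)(-1) + (-2)(5) = -10 = -10 ✓
Check eq2: (3)(2) + (-4)(-1) + (3)(5) = 25 = 25 ✓
Check eq3: (-1)(2) + (2)(-1) + (-4)(5) = -24 = -24 ✓

x = 2, y = -1, z = 5


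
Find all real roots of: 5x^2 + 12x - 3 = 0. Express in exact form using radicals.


Using the quadratic formula: x = (-b ± sqrt(b^2 - 4ac)) / (2a)
Here a = 5, b = 12, c = -3
Discriminant = b^2 - 4ac = 12^2 - 4(5)(-3) = 144 + 60 = 204
Since discriminant = 204 > 0, there are two real roots.
x = (-12 ± 2*sqrt(51)) / 10
Simplifying: x = (-6 ± sqrt(51)) / 5
Numerically: x ≈ 0.2283 or x ≈ -2.6283

x = (-6 + sqrt(51)) / 5 or x = (-6 - sqrt(51)) / 5


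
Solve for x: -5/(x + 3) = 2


Multiply both sides by (x + 3): -5 = 2(x + 3)
Distribute: -5 = 2x + 6
2x = -5 - 6 = -11
x = -11/2

x = -11/2


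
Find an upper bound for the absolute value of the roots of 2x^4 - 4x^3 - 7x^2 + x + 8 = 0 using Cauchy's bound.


Cauchy's bound: all roots r satisfy |r| <= 1 + max(|a_i/a_n|) for i = 0,...,n-1
where a_n is the leading coefficient.

Coefficients: [2, -4, -7, 1, 8]
Leading coefficient a_n = 2
Ratios |a_i/a_n|: 2, 7/2, 1/2, 4
Maximum ratio: 4
Cauchy's bound: |r| <= 1 + 4 = 5

Upper bound = 5


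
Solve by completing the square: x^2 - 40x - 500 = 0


Start: x^2 - 40x - 500 = 0
Move constant: x^2 - 40x = 500
Half of -40 is -20, squared is 400
Add 400 to both sides: x^2 - 40x + 400 = 900
(x - 20)^2 = 900
x - 20 = ±30
x = 20 + 30 = 50 or x = 20 - 30 = -10

x = -10, x = 50


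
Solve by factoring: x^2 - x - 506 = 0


We need two numbers that multiply to -506 and add to -1.
Those numbers are -23 and 22 (since (-23) * 22 = -506 and (-23) + 22 = -1).
So x^2 - x - 506 = (x - 23)(x + 22) = 0
Setting each factor to zero: x = 23 or x = -22

x = -22, x = 23


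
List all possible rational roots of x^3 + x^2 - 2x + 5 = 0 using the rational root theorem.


Rational root theorem: possible roots are ±p/q where:
  p divides the constant term (5): p ∈ {1, 5}
  q divides the leading coefficient (1): q ∈ {1}

All possible rational roots: -5, -1, 1, 5

-5, -1, 1, 5


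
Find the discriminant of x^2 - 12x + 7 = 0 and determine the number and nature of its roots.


For ax^2 + bx + c = 0, discriminant D = b^2 - 4ac
Here a = 1, b = -12, c = 7
D = (-12)^2 - 4(1)(7) = 144 - 28 = 116

D = 116 > 0 but not a perfect square
The equation has 2 distinct real irrational roots.

Discriminant = 116, 2 distinct real irrational roots


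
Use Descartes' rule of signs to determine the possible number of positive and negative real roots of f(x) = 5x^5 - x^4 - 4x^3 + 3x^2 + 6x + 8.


Descartes' rule of signs:

For positive roots, count sign changes in f(x) = 5x^5 - x^4 - 4x^3 + 3x^2 + 6x + 8:
Signs of coefficients: +, -, -, +, +, +
Number of sign changes: 2
Possible positive real roots: 2, 0

For negative roots, examine f(-x) = -5x^5 - x^4 + 4x^3 + 3x^2 - 6x + 8:
Signs of coefficients: -, -, +, +, -, +
Number of sign changes: 3
Possible negative real roots: 3, 1

Positive roots: 2 or 0; Negative roots: 3 or 1


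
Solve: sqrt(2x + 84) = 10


Square both sides: 2x + 84 = 10^2 = 100
2x = 100 - 84 = 16
x = 8
Check: sqrt(2*8 + 84) = sqrt(100) = 10 ✓

x = 8


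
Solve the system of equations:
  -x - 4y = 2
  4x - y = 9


Using Cramer's rule:
Determinant D = (-1)(-1) - (4)(-4) = 1 + 16 = 17
Dx = (2)(-1) - (9)(-4) = -2 + 36 = 34
Dy = (-1)(9) - (4)(2) = -9 - 8 = -17
x = Dx/D = 34/17 = 2
y = Dy/D = -17/17 = -1

x = 2, y = -1


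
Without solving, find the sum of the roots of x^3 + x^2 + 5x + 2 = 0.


By Vieta's formulas for x^3 + bx^2 + cx + d = 0:
  r1 + r2 + r3 = -b/a = -1
  r1*r2 + r1*r3 + r2*r3 = c/a = 5
  r1*r2*r3 = -d/a = -2


Sum = -1


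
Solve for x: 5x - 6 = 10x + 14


Starting with: 5x - 6 = 10x + 14
Move all x terms to left: (5 - 10)x = 14 + 6
Simplify: -5x = 20
Divide both sides by -5: x = -4

x = -4


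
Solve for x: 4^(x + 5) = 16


Express both sides with the same base.
16 = 4^2
Since the bases match, equate exponents: x + 5 = 2
So x = 2 - (5) = -3

x = -3


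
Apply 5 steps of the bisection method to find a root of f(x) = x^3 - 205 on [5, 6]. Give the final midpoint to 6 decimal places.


f(x) = x^3 - 205
f(5) = -80 < 0
f(6) = 11 > 0

Step 1: midpoint = (5.000000 + 6.000000)/2 = 5.500000
  f(5.500000) = -38.625000
  f(mid) < 0, so root is in [5.500000, 6.000000]

Step 2: midpoint = (5.500000 + 6.000000)/2 = 5.750000
  f(5.750000) = -14.890625
  f(mid) < 0, so root is in [5.750000, 6.000000]

Step 3: midpoint = (5.750000 + 6.000000)/2 = 5.875000
  f(5.875000) = -2.220703
  f(mid) < 0, so root is in [5.875000, 6.000000]

Step 4: midpoint = (5.875000 + 6.000000)/2 = 5.937500
  f(5.937500) = 4.320068
  f(mid) > 0, so root is in [5.875000, 5.937500]

Step 5: midpoint = (5.875000 + 5.937500)/2 = 5.906250
  f(5.906250) = 1.032379
  f(mid) > 0, so root is in [5.875000, 5.906250]

midpoint = 5.906250


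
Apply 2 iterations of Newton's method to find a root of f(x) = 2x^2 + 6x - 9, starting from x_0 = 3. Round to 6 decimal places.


Newton's method: x_(n+1) = x_n - f(x_n)/f'(x_n)
f(x) = 2x^2 + 6x - 9
f'(x) = 4x + 6

Iteration 1:
  f(3.000000) = 27.000000
  f'(3.000000) = 18.000000
  x_1 = 3.000000 - (27.000000)/(18.000000) = 1.500000

Iteration 2:
  f(1.500000) = 4.500000
  f'(1.500000) = 12.000000
  x_2 = 1.500000 - (4.500000)/(12.000000) = 1.125000

x_2 = 1.125000


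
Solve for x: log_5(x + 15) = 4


Convert to exponential form: x + 15 = 5^4 = 625
x = 625 - 15 = 610
Check: log_5(610 + 15) = log_5(625) = log_5(625) = 4 ✓

x = 610


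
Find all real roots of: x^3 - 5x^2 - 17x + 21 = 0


Let p(x) = x^3 - 5x^2 - 17x + 21. By the rational root theorem (leading coefficient 1), any rational root is an integer divisor of 21: try ±1, ±2, ... in turn.
Test x = 1: value = 0 ✓, so (x - 1) is a factor.
Synthetic division by (x - 1): bring down 1; 1(1) - 5 = -4; (-4)(1) - 17 = -21; (-21)(1) + 21 = 0 → quotient x^2 - 4x - 21, remainder 0.
Solve the quadratic x^2 - 4x - 21 = 0: discriminant = (-4)^2 - 4(1)(-21) = 16 + 84 = 100.
sqrt(100) = 10, so x = (4 ± 10)/2: x = 7 or x = -3.

x = -3, x = 1, x = 7


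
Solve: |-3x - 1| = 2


An absolute value equation |expr| = 2 gives two cases:
Case 1: -3x - 1 = 2
  -3x = 3, so x = -1
Case 2: -3x - 1 = -2
  -3x = -1, so x = 1/3

x = -1, x = 1/3


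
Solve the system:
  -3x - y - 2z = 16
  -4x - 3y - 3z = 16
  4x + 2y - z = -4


Using Cramer's rule. Expand each determinant along the first row.
D  = (-3)*[(-3)*(-1) - (-3)*2] - (-1)*[(-4)*(-1) - (-3)*4] + (-2)*[(-4)*2 - (-3)*4]
  = (-3)*(9) - (-1)*(16) + (-2)*(4) = -19
Dx = 16*[(-3)*(-1) - (-3)*2] - (-1)*[16*(-1) - (-3)*(-4)] + (-2)*[16*2 - (-3)*(-4)]
  = 16*(9) - (-1)*(-28) + (-2)*(20) = 76
Dy = (-3)*[16*(-1) - (-3)*(-4)] - 16*[(-4)*(-1) - (-3)*4] + (-2)*[(-4)*(-4) - 16*4]
  = (-3)*(-28) - 16*(16) + (-2)*(-48) = -76
Dz = (-3)*[(-3)*(-4) - 16*2] - (-1)*[(-4)*(-4) - 16*4] + 16*[(-4)*2 - (-3)*4]
  = (-3)*(-20) - (-1)*(-48) + 16*(4) = 76
x = Dx/D = 76/-19 = -4, y = Dy/D = -76/-19 = 4, z = Dz/D = 76/-19 = -4
Check eq1: (-3)(-4) + (-1)(4) + (-2)(-4) = 16 = 16 ✓
Check eq2: (-4)(-4) + (-3)(4) + (-3)(-4) = 16 = 16 ✓
Check eq3: (4)(-4) + (2)(4) + (-1)(-4) = -4 = -4 ✓

x = -4, y = 4, z = -4


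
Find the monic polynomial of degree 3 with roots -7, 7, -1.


A monic polynomial with roots -7, 7, -1 is:
p(x) = (x + 7)(x - 7)(x + 1)
After multiplying by (x + 7): x + 7
After multiplying by (x - 7): x^2 - 49
After multiplying by (x + 1): x^3 + x^2 - 49x - 49

x^3 + x^2 - 49x - 49


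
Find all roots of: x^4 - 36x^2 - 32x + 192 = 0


Let p(x) = x^4 - 36x^2 - 32x + 192. By the rational root theorem (leading coefficient 1), any rational root is an integer divisor of 192: try ±1, ±2, ... in turn.
Test x = 1: value = 125 ≠ 0.
Test x = -1: value = 189 ≠ 0.
Test x = 2: value = 0 ✓, so (x - 2) is a factor.
Synthetic division by (x - 2): bring down 1; 1(2) + 0 = 2; 2(2) - 36 = -32; (-32)(2) - 32 = -96; (-96)(2) + 192 = 0 → quotient x^3 + 2x^2 - 32x - 96, remainder 0.
Continue with the quotient x^3 + 2x^2 - 32x - 96 (candidates must divide 96; re-test x = 2 first in case it repeats).
Test x = 2: value = -144 ≠ 0.
Test x = -2: value = -32 ≠ 0.
Test x = 3: value = -147 ≠ 0.
Test x = -3: value = -9 ≠ 0.
Test x = 4: value = -128 ≠ 0.
Test x = -4: value = 0 ✓, so (x + 4) is a factor.
Synthetic division by (x + 4): bring down 1; 1(-4) + 2 = -2; (-2)(-4) - 32 = -24; (-24)(-4) - 96 = 0 → quotient x^2 - 2x - 24, remainder 0.
Solve the quadratic x^2 - 2x - 24 = 0: discriminant = (-2)^2 - 4(1)(-24) = 4 + 96 = 100.
sqrt(100) = 10, so x = (2 ± 10)/2: x = 6 or x = -4.
Collecting all roots found:

x = -4 (multiplicity 2), x = 2, x = 6


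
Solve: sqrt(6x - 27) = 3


Square both sides: 6x - 27 = 3^2 = 9
6x = 9 + 27 = 36
x = 6
Check: sqrt(6*6 - 27) = sqrt(9) = 3 ✓

x = 6


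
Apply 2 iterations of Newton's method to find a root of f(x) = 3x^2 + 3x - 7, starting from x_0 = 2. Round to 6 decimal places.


Newton's method: x_(n+1) = x_n - f(x_n)/f'(x_n)
f(x) = 3x^2 + 3x - 7
f'(x) = 6x + 3

Iteration 1:
  f(2.000000) = 11.000000
  f'(2.000000) = 15.000000
  x_1 = 2.000000 - (11.000000)/(15.000000) = 1.266667

Iteration 2:
  f(1.266667) = 1.613333
  f'(1.266667) = 10.600000
  x_2 = 1.266667 - (1.613333)/(10.600000) = 1.114465

x_2 = 1.114465


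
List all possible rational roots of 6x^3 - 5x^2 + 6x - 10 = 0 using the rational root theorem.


Rational root theorem: possible roots are ±p/q where:
  p divides the constant term (-10): p ∈ {1, 2, 5, 10}
  q divides the leading coefficient (6): q ∈ {1, 2, 3, 6}

All possible rational roots: -10, -5, -10/3, -5/2, -2, -5/3, -1, -5/6, -2/3, -1/2, -1/3, -1/6, 1/6, 1/3, 1/2, 2/3, 5/6, 1, 5/3, 2, 5/2, 10/3, 5, 10

-10, -5, -10/3, -5/2, -2, -5/3, -1, -5/6, -2/3, -1/2, -1/3, -1/6, 1/6, 1/3, 1/2, 2/3, 5/6, 1, 5/3, 2, 5/2, 10/3, 5, 10


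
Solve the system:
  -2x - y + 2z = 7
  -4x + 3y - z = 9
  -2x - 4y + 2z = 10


Using Cramer's rule. Expand each determinant along the first row.
D  = (-2)*[3*2 - (-1)*(-4)] - (-1)*[(-4)*2 - (-1)*(-2)] + 2*[(-4)*(-4) - 3*(-2)]
  = (-2)*(2) - (-1)*(-10) + 2*(22) = 30
Dx = 7*[3*2 - (-1)*(-4)] - (-1)*[9*2 - (-1)*10] + 2*[9*(-4) - 3*10]
  = 7*(2) - (-1)*(28) + 2*(-66) = -90
Dy = (-2)*[9*2 - (-1)*10] - 7*[(-4)*2 - (-1)*(-2)] + 2*[(-4)*10 - 9*(-2)]
  = (-2)*(28) - 7*(-10) + 2*(-22) = -30
Dz = (-2)*[3*10 - 9*(-4)] - (-1)*[(-4)*10 - 9*(-2)] + 7*[(-4)*(-4) - 3*(-2)]
  = (-2)*(66) - (-1)*(-22) + 7*(22) = 0
x = Dx/D = -90/30 = -3, y = Dy/D = -30/30 = -1, z = Dz/D = 0/30 = 0
Check eq1: (-2)(-3) + (-1)(-1) + (2)(0) = 7 = 7 ✓
Check eq2: (-4)(-3) + (3)(-1) + (-1)(0) = 9 = 9 ✓
Check eq3: (-2)(-3) + (-4)(-1) + (2)(0) = 10 = 10 ✓

x = -3, y = -1, z = 0


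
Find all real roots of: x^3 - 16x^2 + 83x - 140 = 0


Let p(x) = x^3 - 16x^2 + 83x - 140. By the rational root theorem (leading coefficient 1), any rational root is an integer divisor of 140: try ±1, ±2, ... in turn.
Test x = 1: value = -72 ≠ 0.
Test x = -1: value = -240 ≠ 0.
Test x = 2: value = -30 ≠ 0.
Test x = -2: value = -378 ≠ 0.
Test x = 4: value = 0 ✓, so (x - 4) is a factor.
Synthetic division by (x - 4): bring down 1; 1(4) - 16 = -12; (-12)(4) + 83 = 35; 35(4) - 140 = 0 → quotient x^2 - 12x + 35, remainder 0.
Solve the quadratic x^2 - 12x + 35 = 0: discriminant = (-12)^2 - 4(1)(35) = 144 - 140 = 4.
sqrt(4) = 2, so x = (12 ± 2)/2: x = 7 or x = 5.

x = 4, x = 5, x = 7


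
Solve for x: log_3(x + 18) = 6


Convert to exponential form: x + 18 = 3^6 = 729
x = 729 - 18 = 711
Check: log_3(711 + 18) = log_3(729) = log_3(729) = 6 ✓

x = 711


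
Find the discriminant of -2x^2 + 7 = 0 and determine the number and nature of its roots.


For ax^2 + bx + c = 0, discriminant D = b^2 - 4ac
Here a = -2, b = 0, c = 7
D = (0)^2 - 4(-2)(7) = 0 + 56 = 56

D = 56 > 0 but not a perfect square
The equation has 2 distinct real irrational roots.

Discriminant = 56, 2 distinct real irrational roots


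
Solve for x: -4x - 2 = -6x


Starting with: -4x - 2 = -6x
Move all x terms to left: (-4 + 6)x = 0 + 2
Simplify: 2x = 2
Divide both sides by 2: x = 1

x = 1


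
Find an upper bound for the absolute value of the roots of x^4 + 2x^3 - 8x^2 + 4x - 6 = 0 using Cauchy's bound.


Cauchy's bound: all roots r satisfy |r| <= 1 + max(|a_i/a_n|) for i = 0,...,n-1
where a_n is the leading coefficient.

Coefficients: [1, 2, -8, 4, -6]
Leading coefficient a_n = 1
Ratios |a_i/a_n|: 2, 8, 4, 6
Maximum ratio: 8
Cauchy's bound: |r| <= 1 + 8 = 9

Upper bound = 9


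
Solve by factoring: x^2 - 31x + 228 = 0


We need two numbers that multiply to 228 and add to -31.
Those numbers are -19 and -12 (since (-19) * (-12) = 228 and (-19) + (-12) = -31).
So x^2 - 31x + 228 = (x - 19)(x - 12) = 0
Setting each factor to zero: x = 19 or x = 12

x = 12, x = 19


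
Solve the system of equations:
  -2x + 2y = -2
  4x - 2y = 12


Using Cramer's rule:
Determinant D = (-2)(-2) - (4)(2) = 4 - 8 = -4
Dx = (-2)(-2) - (12)(2) = 4 - 24 = -20
Dy = (-2)(12) - (4)(-2) = -24 + 8 = -16
x = Dx/D = -20/-4 = 5
y = Dy/D = -16/-4 = 4

x = 5, y = 4


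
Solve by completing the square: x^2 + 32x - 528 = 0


Start: x^2 + 32x - 528 = 0
Move constant: x^2 + 32x = 528
Half of 32 is 16, squared is 256
Add 256 to both sides: x^2 + 32x + 256 = 784
(x + 16)^2 = 784
x + 16 = ±28
x = -16 + 28 = 12 or x = -16 - 28 = -44

x = -44, x = 12
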